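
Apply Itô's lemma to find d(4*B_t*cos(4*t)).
d(4*B_t*cos(4*t)) = (-16*B_t*sin(4*t)) dt + (4*cos(4*t)) dB_t

Itô's formula for f(t, x): d f(t, B_t) = (f_t + (1/2) f_xx) dt + f_x dB_t. Compute partials of f(t, x) = 4*x*cos(4*t):
  f_t(t,x)  = -16*x*sin(4*t)
  f_x(t,x)  = 4*cos(4*t)
  f_xx(t,x) = 0
Assemble drift = f_t + (1/2) f_xx = -16*x*sin(4*t) and diffusion = f_x = 4*cos(4*t). Substituting x = B_t:
  d(4*B_t*cos(4*t)) = (-16*B_t*sin(4*t)) dt + (4*cos(4*t)) dB_t.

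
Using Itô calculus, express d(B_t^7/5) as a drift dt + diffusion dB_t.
d(B_t^7/5) = (21*B_t^5/5) dt + (7*B_t^6/5) dB_t

Itô's formula for f(B_t) gives d f(B_t) = f'(B_t) dB_t + (1/2) f''(B_t) dt. Compute derivatives of f(x) = x^7/5:
  f'(x)  = 7*x^6/5
  f''(x) = 42*x^5/5
Substitute x = B_t and multiply the f'' term by 1/2:
  drift     = (1/2) * (42*x^5/5) evaluated at B_t = 21*B_t^5/5
  diffusion = (7*x^6/5) evaluated at B_t = 7*B_t^6/5
Therefore d(B_t^7/5) = (21*B_t^5/5) dt + (7*B_t^6/5) dB_t.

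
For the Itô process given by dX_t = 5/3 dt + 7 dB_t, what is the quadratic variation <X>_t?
<X>_t = 49*t

For an Itô process dX_t = a(t) dt + b(t) dB_t, the quadratic variation is <X>_t = int_0^t b(s)^2 ds (the drift term does not contribute). Here b(s) = 7, so
  b(s)^2 = 49.
Integrating from 0 to t:
  <X>_t = int_0^t (49) ds = 49*t.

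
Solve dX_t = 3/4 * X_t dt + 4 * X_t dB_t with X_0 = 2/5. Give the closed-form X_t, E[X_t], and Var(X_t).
X_t = 2/5 * exp((-29/4) t + (4) B_t); E[X_t] = 2*exp(3*t/4)/5; Var(X_t) = 4*(exp(16*t) - 1)*exp(3*t/2)/25

For GBM dX = mu X dt + sigma X dB with X_0 = x_0, apply Itô to Y = log X: dY = (mu - sigma^2/2) dt + sigma dB, so Y_t = log(x_0) + (mu - sigma^2/2) t + sigma B_t and hence X_t = x_0 * exp((mu - sigma^2/2) t + sigma B_t).
With mu = 3/4, sigma = 4, x_0 = 2/5, this gives:
  X_t = 2/5 * exp((-29/4) * t + (4) * B_t).
Since sigma*B_t ~ Normal(0, sigma^2 t), E[exp(sigma*B_t)] = exp(sigma^2 t / 2); so E[X_t] = x_0 * exp((mu - sigma^2/2) t) * exp(sigma^2 t / 2) = x_0 * exp(mu t) = 2*exp(3*t/4)/5.
Var(X_t) = E[X_t^2] - (E[X_t])^2 = x_0^2 * exp(2 mu t) * (exp(sigma^2 t) - 1) = 4*(exp(16*t) - 1)*exp(3*t/2)/25.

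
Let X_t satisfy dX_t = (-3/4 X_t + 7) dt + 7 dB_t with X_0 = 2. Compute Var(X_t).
Var(X_t) = 98/3 - 98*exp(-3*t/2)/3

The variance V(t) = Var(X_t) satisfies V'(t) = 2 a V(t) + c^2 with V(0) = 0 (drift coefficient is linear in X, diffusion is constant). With a = -3/4, c = 7, the solution is
  V(t) = (c^2 / (2 a)) * (exp(2 a t) - 1)
       = (7^2 / (2*(-3/4))) * (exp((-3/2) t) - 1)
       = 98/3 - 98*exp(-3*t/2)/3.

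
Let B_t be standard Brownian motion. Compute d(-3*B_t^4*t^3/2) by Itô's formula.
d(-3*B_t^4*t^3/2) = (9*B_t^2*t^2*(-B_t^2 - 2*t)/2) dt + (-6*B_t^3*t^3) dB_t

Itô's formula for f(t, x): d f(t, B_t) = (f_t + (1/2) f_xx) dt + f_x dB_t. Compute partials of f(t, x) = -3*t^3*x^4/2:
  f_t(t,x)  = -9*t^2*x^4/2
  f_x(t,x)  = -6*t^3*x^3
  f_xx(t,x) = -18*t^3*x^2
Assemble drift = f_t + (1/2) f_xx = 9*t^2*x^2*(-2*t - x^2)/2 and diffusion = f_x = -6*t^3*x^3. Substituting x = B_t:
  d(-3*B_t^4*t^3/2) = (9*B_t^2*t^2*(-B_t^2 - 2*t)/2) dt + (-6*B_t^3*t^3) dB_t.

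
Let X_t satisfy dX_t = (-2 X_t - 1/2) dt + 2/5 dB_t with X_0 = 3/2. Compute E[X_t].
E[X_t] = -1/4 + 7*exp(-2*t)/4

Taking expectations and using E[dB_t] = 0, the mean m(t) = E[X_t] satisfies the ODE m'(t) = a m(t) + b with m(0) = x_0. With a = -2, b = -1/2, x_0 = 3/2, the solution is
  m(t) = x_0 * exp(a t) + (b/a) * (exp(a t) - 1)
       = (3/2) * exp((-2) t) + ((-1/2)/(-2)) * (exp((-2) t) - 1)
       = -1/4 + 7*exp(-2*t)/4.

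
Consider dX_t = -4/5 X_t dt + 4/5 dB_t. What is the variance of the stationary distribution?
lim Var(X_t) = 2/5

The OU SDE dX = -theta X dt + sigma dB admits the integrating factor exp(theta t): d(exp(theta t) X_t) = sigma exp(theta t) dB_t. Integrating from 0 to t gives X_t = x_0 * exp(-theta t) + sigma * int_0^t exp(-theta (t-s)) dB_s for any initial x_0. The Itô integral has variance (by the Itô isometry) sigma^2 * int_0^t exp(-2 theta (t - s)) ds = sigma^2 * (1 - exp(-2 theta t)) / (2 theta), independent of x_0.
With theta = 4/5, sigma = 4/5:
  Var(X_t) = (4/5)^2 * (1 - exp(-2*4/5 t)) / (2 * 4/5) = 2/5 - 2*exp(-8*t/5)/5.
As t -> infinity, exp(-2*4/5 t) -> 0, so the stationary variance is sigma^2 / (2 theta) = 2/5.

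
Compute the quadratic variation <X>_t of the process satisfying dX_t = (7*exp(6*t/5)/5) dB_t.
<X>_t = 49*exp(12*t/5)/60 - 49/60

For an Itô process dX_t = a(t) dt + b(t) dB_t, the quadratic variation is <X>_t = int_0^t b(s)^2 ds (the drift term does not contribute). Here b(s) = 7*exp(6*s/5)/5, so
  b(s)^2 = 49*exp(12*s/5)/25.
Integrating from 0 to t:
  <X>_t = int_0^t (49*exp(12*s/5)/25) ds = 49*exp(12*t/5)/60 - 49/60.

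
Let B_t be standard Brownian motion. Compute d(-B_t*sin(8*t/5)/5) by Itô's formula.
d(-B_t*sin(8*t/5)/5) = (-8*B_t*cos(8*t/5)/25) dt + (-sin(8*t/5)/5) dB_t

Itô's formula for f(t, x): d f(t, B_t) = (f_t + (1/2) f_xx) dt + f_x dB_t. Compute partials of f(t, x) = -x*sin(8*t/5)/5:
  f_t(t,x)  = -8*x*cos(8*t/5)/25
  f_x(t,x)  = -sin(8*t/5)/5
  f_xx(t,x) = 0
Assemble drift = f_t + (1/2) f_xx = -8*x*cos(8*t/5)/25 and diffusion = f_x = -sin(8*t/5)/5. Substituting x = B_t:
  d(-B_t*sin(8*t/5)/5) = (-8*B_t*cos(8*t/5)/25) dt + (-sin(8*t/5)/5) dB_t.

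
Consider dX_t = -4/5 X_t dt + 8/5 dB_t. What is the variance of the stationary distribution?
lim Var(X_t) = 8/5

The OU SDE dX = -theta X dt + sigma dB admits the integrating factor exp(theta t): d(exp(theta t) X_t) = sigma exp(theta t) dB_t. Integrating from 0 to t gives X_t = x_0 * exp(-theta t) + sigma * int_0^t exp(-theta (t-s)) dB_s for any initial x_0. The Itô integral has variance (by the Itô isometry) sigma^2 * int_0^t exp(-2 theta (t - s)) ds = sigma^2 * (1 - exp(-2 theta t)) / (2 theta), independent of x_0.
With theta = 4/5, sigma = 8/5:
  Var(X_t) = (8/5)^2 * (1 - exp(-2*4/5 t)) / (2 * 4/5) = 8/5 - 8*exp(-8*t/5)/5.
As t -> infinity, exp(-2*4/5 t) -> 0, so the stationary variance is sigma^2 / (2 theta) = 8/5.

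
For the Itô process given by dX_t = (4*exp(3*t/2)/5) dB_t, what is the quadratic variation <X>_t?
<X>_t = 16*exp(3*t)/75 - 16/75

For an Itô process dX_t = a(t) dt + b(t) dB_t, the quadratic variation is <X>_t = int_0^t b(s)^2 ds (the drift term does not contribute). Here b(s) = 4*exp(3*s/2)/5, so
  b(s)^2 = 16*exp(3*s)/25.
Integrating from 0 to t:
  <X>_t = int_0^t (16*exp(3*s)/25) ds = 16*exp(3*t)/75 - 16/75.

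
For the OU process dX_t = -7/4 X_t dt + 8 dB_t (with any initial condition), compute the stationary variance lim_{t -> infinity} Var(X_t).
lim Var(X_t) = 128/7

The OU SDE dX = -theta X dt + sigma dB admits the integrating factor exp(theta t): d(exp(theta t) X_t) = sigma exp(theta t) dB_t. Integrating from 0 to t gives X_t = x_0 * exp(-theta t) + sigma * int_0^t exp(-theta (t-s)) dB_s for any initial x_0. The Itô integral has variance (by the Itô isometry) sigma^2 * int_0^t exp(-2 theta (t - s)) ds = sigma^2 * (1 - exp(-2 theta t)) / (2 theta), independent of x_0.
With theta = 7/4, sigma = 8:
  Var(X_t) = (8)^2 * (1 - exp(-2*7/4 t)) / (2 * 7/4) = 128/7 - 128*exp(-7*t/2)/7.
As t -> infinity, exp(-2*7/4 t) -> 0, so the stationary variance is sigma^2 / (2 theta) = 128/7.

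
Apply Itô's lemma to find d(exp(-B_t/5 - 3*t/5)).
d(exp(-B_t/5 - 3*t/5)) = (-29*exp(-B_t/5 - 3*t/5)/50) dt + (-exp(-B_t/5 - 3*t/5)/5) dB_t

Itô's formula for f(t, x): d f(t, B_t) = (f_t + (1/2) f_xx) dt + f_x dB_t. Compute partials of f(t, x) = exp(-3*t/5 - x/5):
  f_t(t,x)  = -3*exp(-3*t/5 - x/5)/5
  f_x(t,x)  = -exp(-3*t/5 - x/5)/5
  f_xx(t,x) = exp(-3*t/5 - x/5)/25
Assemble drift = f_t + (1/2) f_xx = -29*exp(-3*t/5 - x/5)/50 and diffusion = f_x = -exp(-3*t/5 - x/5)/5. Substituting x = B_t:
  d(exp(-B_t/5 - 3*t/5)) = (-29*exp(-B_t/5 - 3*t/5)/50) dt + (-exp(-B_t/5 - 3*t/5)/5) dB_t.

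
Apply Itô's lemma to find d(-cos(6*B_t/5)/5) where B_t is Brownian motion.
d(-cos(6*B_t/5)/5) = (18*cos(6*B_t/5)/125) dt + (6*sin(6*B_t/5)/25) dB_t

Itô's formula for f(B_t) gives d f(B_t) = f'(B_t) dB_t + (1/2) f''(B_t) dt. Compute derivatives of f(x) = -cos(6*x/5)/5:
  f'(x)  = 6*sin(6*x/5)/25
  f''(x) = 36*cos(6*x/5)/125
Substitute x = B_t and multiply the f'' term by 1/2:
  drift     = (1/2) * (36*cos(6*x/5)/125) evaluated at B_t = 18*cos(6*B_t/5)/125
  diffusion = (6*sin(6*x/5)/25) evaluated at B_t = 6*sin(6*B_t/5)/25
Therefore d(-cos(6*B_t/5)/5) = (18*cos(6*B_t/5)/125) dt + (6*sin(6*B_t/5)/25) dB_t.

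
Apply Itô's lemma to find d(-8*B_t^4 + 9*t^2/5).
d(-8*B_t^4 + 9*t^2/5) = (-48*B_t^2 + 18*t/5) dt + (-32*B_t^3) dB_t

Itô's formula for f(t, x): d f(t, B_t) = (f_t + (1/2) f_xx) dt + f_x dB_t. Compute partials of f(t, x) = 9*t^2/5 - 8*x^4:
  f_t(t,x)  = 18*t/5
  f_x(t,x)  = -32*x^3
  f_xx(t,x) = -96*x^2
Assemble drift = f_t + (1/2) f_xx = 18*t/5 - 48*x^2 and diffusion = f_x = -32*x^3. Substituting x = B_t:
  d(-8*B_t^4 + 9*t^2/5) = (-48*B_t^2 + 18*t/5) dt + (-32*B_t^3) dB_t.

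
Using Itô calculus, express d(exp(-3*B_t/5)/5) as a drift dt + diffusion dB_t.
d(exp(-3*B_t/5)/5) = (9*exp(-3*B_t/5)/250) dt + (-3*exp(-3*B_t/5)/25) dB_t

Itô's formula for f(B_t) gives d f(B_t) = f'(B_t) dB_t + (1/2) f''(B_t) dt. Compute derivatives of f(x) = exp(-3*x/5)/5:
  f'(x)  = -3*exp(-3*x/5)/25
  f''(x) = 9*exp(-3*x/5)/125
Substitute x = B_t and multiply the f'' term by 1/2:
  drift     = (1/2) * (9*exp(-3*x/5)/125) evaluated at B_t = 9*exp(-3*B_t/5)/250
  diffusion = (-3*exp(-3*x/5)/25) evaluated at B_t = -3*exp(-3*B_t/5)/25
Therefore d(exp(-3*B_t/5)/5) = (9*exp(-3*B_t/5)/250) dt + (-3*exp(-3*B_t/5)/25) dB_t.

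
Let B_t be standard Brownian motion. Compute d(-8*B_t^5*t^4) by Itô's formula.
d(-8*B_t^5*t^4) = (B_t^3*t^3*(-32*B_t^2 - 80*t)) dt + (-40*B_t^4*t^4) dB_t

Itô's formula for f(t, x): d f(t, B_t) = (f_t + (1/2) f_xx) dt + f_x dB_t. Compute partials of f(t, x) = -8*t^4*x^5:
  f_t(t,x)  = -32*t^3*x^5
  f_x(t,x)  = -40*t^4*x^4
  f_xx(t,x) = -160*t^4*x^3
Assemble drift = f_t + (1/2) f_xx = t^3*x^3*(-80*t - 32*x^2) and diffusion = f_x = -40*t^4*x^4. Substituting x = B_t:
  d(-8*B_t^5*t^4) = (B_t^3*t^3*(-32*B_t^2 - 80*t)) dt + (-40*B_t^4*t^4) dB_t.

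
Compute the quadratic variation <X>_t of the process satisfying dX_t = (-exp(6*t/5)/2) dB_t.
<X>_t = 5*exp(12*t/5)/48 - 5/48

For an Itô process dX_t = a(t) dt + b(t) dB_t, the quadratic variation is <X>_t = int_0^t b(s)^2 ds (the drift term does not contribute). Here b(s) = -exp(6*s/5)/2, so
  b(s)^2 = exp(12*s/5)/4.
Integrating from 0 to t:
  <X>_t = int_0^t (exp(12*s/5)/4) ds = 5*exp(12*t/5)/48 - 5/48.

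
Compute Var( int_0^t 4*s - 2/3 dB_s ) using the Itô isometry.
Var = 4*t*(12*t^2 - 6*t + 1)/9

The Itô integral of a deterministic integrand f(s) has mean 0 because each increment f(s) * (B_{s+ds} - B_s) has mean 0. By the Itô isometry:
  Var( int_0^t f(s) dB_s ) = E[ (int_0^t f(s) dB_s)^2 ] = int_0^t f(s)^2 ds.
Here f(s) = 4*s - 2/3, so f(s)^2 = 4*(6*s - 1)^2/9. Integrate:
  int_0^t (4*(6*s - 1)^2/9) ds = 4*t*(12*t^2 - 6*t + 1)/9.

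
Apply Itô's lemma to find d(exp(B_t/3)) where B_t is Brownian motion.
d(exp(B_t/3)) = (exp(B_t/3)/18) dt + (exp(B_t/3)/3) dB_t

Itô's formula for f(B_t) gives d f(B_t) = f'(B_t) dB_t + (1/2) f''(B_t) dt. Compute derivatives of f(x) = exp(x/3):
  f'(x)  = exp(x/3)/3
  f''(x) = exp(x/3)/9
Substitute x = B_t and multiply the f'' term by 1/2:
  drift     = (1/2) * (exp(x/3)/9) evaluated at B_t = exp(B_t/3)/18
  diffusion = (exp(x/3)/3) evaluated at B_t = exp(B_t/3)/3
Therefore d(exp(B_t/3)) = (exp(B_t/3)/18) dt + (exp(B_t/3)/3) dB_t.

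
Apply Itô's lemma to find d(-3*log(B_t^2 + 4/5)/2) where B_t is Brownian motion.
d(-3*log(B_t^2 + 4/5)/2) = (15*(5*B_t^2 - 4)/(2*(5*B_t^2 + 4)^2)) dt + (-15*B_t/(5*B_t^2 + 4)) dB_t

Itô's formula for f(B_t) gives d f(B_t) = f'(B_t) dB_t + (1/2) f''(B_t) dt. Compute derivatives of f(x) = -3*log(x^2 + 4/5)/2:
  f'(x)  = -15*x/(5*x^2 + 4)
  f''(x) = 15*(5*x^2 - 4)/(5*x^2 + 4)^2
Substitute x = B_t and multiply the f'' term by 1/2:
  drift     = (1/2) * (15*(5*x^2 - 4)/(5*x^2 + 4)^2) evaluated at B_t = 15*(5*B_t^2 - 4)/(2*(5*B_t^2 + 4)^2)
  diffusion = (-15*x/(5*x^2 + 4)) evaluated at B_t = -15*B_t/(5*B_t^2 + 4)
Therefore d(-3*log(B_t^2 + 4/5)/2) = (15*(5*B_t^2 - 4)/(2*(5*B_t^2 + 4)^2)) dt + (-15*B_t/(5*B_t^2 + 4)) dB_t.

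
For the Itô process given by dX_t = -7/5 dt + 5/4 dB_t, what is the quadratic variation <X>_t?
<X>_t = 25*t/16

For an Itô process dX_t = a(t) dt + b(t) dB_t, the quadratic variation is <X>_t = int_0^t b(s)^2 ds (the drift term does not contribute). Here b(s) = 5/4, so
  b(s)^2 = 25/16.
Integrating from 0 to t:
  <X>_t = int_0^t (25/16) ds = 25*t/16.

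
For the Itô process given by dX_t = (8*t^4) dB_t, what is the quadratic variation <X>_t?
<X>_t = 64*t^9/9

For an Itô process dX_t = a(t) dt + b(t) dB_t, the quadratic variation is <X>_t = int_0^t b(s)^2 ds (the drift term does not contribute). Here b(s) = 8*s^4, so
  b(s)^2 = 64*s^8.
Integrating from 0 to t:
  <X>_t = int_0^t (64*s^8) ds = 64*t^9/9.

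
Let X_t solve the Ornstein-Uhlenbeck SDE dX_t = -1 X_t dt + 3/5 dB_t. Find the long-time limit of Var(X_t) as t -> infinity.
lim Var(X_t) = 9/50

The OU SDE dX = -theta X dt + sigma dB admits the integrating factor exp(theta t): d(exp(theta t) X_t) = sigma exp(theta t) dB_t. Integrating from 0 to t gives X_t = x_0 * exp(-theta t) + sigma * int_0^t exp(-theta (t-s)) dB_s for any initial x_0. The Itô integral has variance (by the Itô isometry) sigma^2 * int_0^t exp(-2 theta (t - s)) ds = sigma^2 * (1 - exp(-2 theta t)) / (2 theta), independent of x_0.
With theta = 1, sigma = 3/5:
  Var(X_t) = (3/5)^2 * (1 - exp(-2*1 t)) / (2 * 1) = 9/50 - 9*exp(-2*t)/50.
As t -> infinity, exp(-2*1 t) -> 0, so the stationary variance is sigma^2 / (2 theta) = 9/50.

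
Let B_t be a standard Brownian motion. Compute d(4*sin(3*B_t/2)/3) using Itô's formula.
d(4*sin(3*B_t/2)/3) = (-3*sin(3*B_t/2)/2) dt + (2*cos(3*B_t/2)) dB_t

Itô's formula for f(B_t) gives d f(B_t) = f'(B_t) dB_t + (1/2) f''(B_t) dt. Compute derivatives of f(x) = 4*sin(3*x/2)/3:
  f'(x)  = 2*cos(3*x/2)
  f''(x) = -3*sin(3*x/2)
Substitute x = B_t and multiply the f'' term by 1/2:
  drift     = (1/2) * (-3*sin(3*x/2)) evaluated at B_t = -3*sin(3*B_t/2)/2
  diffusion = (2*cos(3*x/2)) evaluated at B_t = 2*cos(3*B_t/2)
Therefore d(4*sin(3*B_t/2)/3) = (-3*sin(3*B_t/2)/2) dt + (2*cos(3*B_t/2)) dB_t.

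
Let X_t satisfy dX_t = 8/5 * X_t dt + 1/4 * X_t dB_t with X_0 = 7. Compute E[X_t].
E[X_t] = 7*exp(8*t/5)

For GBM dX = mu X dt + sigma X dB with X_0 = x_0, apply Itô to Y = log X: dY = (mu - sigma^2/2) dt + sigma dB, so Y_t = log(x_0) + (mu - sigma^2/2) t + sigma B_t and hence X_t = x_0 * exp((mu - sigma^2/2) t + sigma B_t).
With mu = 8/5, sigma = 1/4, x_0 = 7, this gives:
  X_t = 7 * exp((251/160) * t + (1/4) * B_t).
Since sigma*B_t ~ Normal(0, sigma^2 t), E[exp(sigma*B_t)] = exp(sigma^2 t / 2); so E[X_t] = x_0 * exp((mu - sigma^2/2) t) * exp(sigma^2 t / 2) = x_0 * exp(mu t) = 7*exp(8*t/5).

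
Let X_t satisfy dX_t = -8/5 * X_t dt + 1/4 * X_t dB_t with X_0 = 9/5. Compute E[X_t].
E[X_t] = 9*exp(-8*t/5)/5

For GBM dX = mu X dt + sigma X dB with X_0 = x_0, apply Itô to Y = log X: dY = (mu - sigma^2/2) dt + sigma dB, so Y_t = log(x_0) + (mu - sigma^2/2) t + sigma B_t and hence X_t = x_0 * exp((mu - sigma^2/2) t + sigma B_t).
With mu = -8/5, sigma = 1/4, x_0 = 9/5, this gives:
  X_t = 9/5 * exp((-261/160) * t + (1/4) * B_t).
Since sigma*B_t ~ Normal(0, sigma^2 t), E[exp(sigma*B_t)] = exp(sigma^2 t / 2); so E[X_t] = x_0 * exp((mu - sigma^2/2) t) * exp(sigma^2 t / 2) = x_0 * exp(mu t) = 9*exp(-8*t/5)/5.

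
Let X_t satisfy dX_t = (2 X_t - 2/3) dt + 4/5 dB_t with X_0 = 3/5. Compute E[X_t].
E[X_t] = 4*exp(2*t)/15 + 1/3

Taking expectations and using E[dB_t] = 0, the mean m(t) = E[X_t] satisfies the ODE m'(t) = a m(t) + b with m(0) = x_0. With a = 2, b = -2/3, x_0 = 3/5, the solution is
  m(t) = x_0 * exp(a t) + (b/a) * (exp(a t) - 1)
       = (3/5) * exp(2 t) + ((-2/3)/2) * (exp(2 t) - 1)
       = 4*exp(2*t)/15 + 1/3.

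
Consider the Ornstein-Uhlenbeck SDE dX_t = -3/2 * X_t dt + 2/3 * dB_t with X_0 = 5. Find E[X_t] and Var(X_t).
E[X_t] = 5*exp(-3*t/2); Var(X_t) = 4/27 - 4*exp(-3*t)/27

The OU SDE dX = -theta X dt + sigma dB admits the integrating factor exp(theta t): d(exp(theta t) X_t) = sigma exp(theta t) dB_t. Integrating from 0 to t:
  X_t = x_0 * exp(-theta t) + sigma * int_0^t exp(-theta (t-s)) dB_s.
The Itô integral has mean 0 and (by the Itô isometry) variance sigma^2 * int_0^t exp(-2 theta (t - s)) ds = sigma^2 * (1 - exp(-2 theta t)) / (2 theta).
With theta = 3/2, sigma = 2/3, x_0 = 5:
  E[X_t] = 5 * exp(-3/2 t) = 5*exp(-3*t/2)
  Var(X_t) = (2/3)^2 * (1 - exp(-2*3/2 t)) / (2 * 3/2) = 4/27 - 4*exp(-3*t)/27.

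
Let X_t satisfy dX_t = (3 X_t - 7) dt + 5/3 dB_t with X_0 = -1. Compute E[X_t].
E[X_t] = 7/3 - 10*exp(3*t)/3

Taking expectations and using E[dB_t] = 0, the mean m(t) = E[X_t] satisfies the ODE m'(t) = a m(t) + b with m(0) = x_0. With a = 3, b = -7, x_0 = -1, the solution is
  m(t) = x_0 * exp(a t) + (b/a) * (exp(a t) - 1)
       = (-1) * exp(3 t) + ((-7)/3) * (exp(3 t) - 1)
       = 7/3 - 10*exp(3*t)/3.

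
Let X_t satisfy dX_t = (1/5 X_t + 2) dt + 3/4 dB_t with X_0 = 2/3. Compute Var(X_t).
Var(X_t) = 45*exp(2*t/5)/32 - 45/32

The variance V(t) = Var(X_t) satisfies V'(t) = 2 a V(t) + c^2 with V(0) = 0 (drift coefficient is linear in X, diffusion is constant). With a = 1/5, c = 3/4, the solution is
  V(t) = (c^2 / (2 a)) * (exp(2 a t) - 1)
       = ((3/4)^2 / (2*(1/5))) * (exp((2/5) t) - 1)
       = 45*exp(2*t/5)/32 - 45/32.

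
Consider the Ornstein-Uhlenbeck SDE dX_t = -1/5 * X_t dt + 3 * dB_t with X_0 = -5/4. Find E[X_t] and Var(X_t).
E[X_t] = -5*exp(-t/5)/4; Var(X_t) = 45/2 - 45*exp(-2*t/5)/2

The OU SDE dX = -theta X dt + sigma dB admits the integrating factor exp(theta t): d(exp(theta t) X_t) = sigma exp(theta t) dB_t. Integrating from 0 to t:
  X_t = x_0 * exp(-theta t) + sigma * int_0^t exp(-theta (t-s)) dB_s.
The Itô integral has mean 0 and (by the Itô isometry) variance sigma^2 * int_0^t exp(-2 theta (t - s)) ds = sigma^2 * (1 - exp(-2 theta t)) / (2 theta).
With theta = 1/5, sigma = 3, x_0 = -5/4:
  E[X_t] = -5/4 * exp(-1/5 t) = -5*exp(-t/5)/4
  Var(X_t) = (3)^2 * (1 - exp(-2*1/5 t)) / (2 * 1/5) = 45/2 - 45*exp(-2*t/5)/2.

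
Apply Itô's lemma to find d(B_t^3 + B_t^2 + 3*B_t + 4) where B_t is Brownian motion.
d(B_t^3 + B_t^2 + 3*B_t + 4) = (3*B_t + 1) dt + (3*B_t^2 + 2*B_t + 3) dB_t

Itô's formula for f(B_t) gives d f(B_t) = f'(B_t) dB_t + (1/2) f''(B_t) dt. Compute derivatives of f(x) = x^3 + x^2 + 3*x + 4:
  f'(x)  = 3*x^2 + 2*x + 3
  f''(x) = 6*x + 2
Substitute x = B_t and multiply the f'' term by 1/2:
  drift     = (1/2) * (6*x + 2) evaluated at B_t = 3*B_t + 1
  diffusion = (3*x^2 + 2*x + 3) evaluated at B_t = 3*B_t^2 + 2*B_t + 3
Therefore d(B_t^3 + B_t^2 + 3*B_t + 4) = (3*B_t + 1) dt + (3*B_t^2 + 2*B_t + 3) dB_t.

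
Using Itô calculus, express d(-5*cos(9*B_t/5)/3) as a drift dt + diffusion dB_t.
d(-5*cos(9*B_t/5)/3) = (27*cos(9*B_t/5)/10) dt + (3*sin(9*B_t/5)) dB_t

Itô's formula for f(B_t) gives d f(B_t) = f'(B_t) dB_t + (1/2) f''(B_t) dt. Compute derivatives of f(x) = -5*cos(9*x/5)/3:
  f'(x)  = 3*sin(9*x/5)
  f''(x) = 27*cos(9*x/5)/5
Substitute x = B_t and multiply the f'' term by 1/2:
  drift     = (1/2) * (27*cos(9*x/5)/5) evaluated at B_t = 27*cos(9*B_t/5)/10
  diffusion = (3*sin(9*x/5)) evaluated at B_t = 3*sin(9*B_t/5)
Therefore d(-5*cos(9*B_t/5)/3) = (27*cos(9*B_t/5)/10) dt + (3*sin(9*B_t/5)) dB_t.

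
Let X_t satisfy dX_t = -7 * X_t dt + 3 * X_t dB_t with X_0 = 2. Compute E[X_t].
E[X_t] = 2*exp(-7*t)

For GBM dX = mu X dt + sigma X dB with X_0 = x_0, apply Itô to Y = log X: dY = (mu - sigma^2/2) dt + sigma dB, so Y_t = log(x_0) + (mu - sigma^2/2) t + sigma B_t and hence X_t = x_0 * exp((mu - sigma^2/2) t + sigma B_t).
With mu = -7, sigma = 3, x_0 = 2, this gives:
  X_t = 2 * exp((-23/2) * t + (3) * B_t).
Since sigma*B_t ~ Normal(0, sigma^2 t), E[exp(sigma*B_t)] = exp(sigma^2 t / 2); so E[X_t] = x_0 * exp((mu - sigma^2/2) t) * exp(sigma^2 t / 2) = x_0 * exp(mu t) = 2*exp(-7*t).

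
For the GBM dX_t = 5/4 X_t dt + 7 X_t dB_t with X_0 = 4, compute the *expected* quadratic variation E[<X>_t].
E[<X>_t] = 1568*exp(103*t/2)/103 - 1568/103

<X>_t = int_0^t (7 * X_s)^2 ds. Taking expectation inside the integral: E[<X>_t] = 7^2 * int_0^t E[X_s^2] ds. For GBM, E[X_s^2] = x_0^2 * exp((2 mu + sigma^2) s). Integrating:
  E[<X>_t] = 7^2 * 4^2 * (exp((2*(5/4) + 7^2) t) - 1) / (2*(5/4) + 7^2)
           = 7^2 * 4^2 * (exp((103/2) t) - 1) / (103/2) = 1568*exp(103*t/2)/103 - 1568/103.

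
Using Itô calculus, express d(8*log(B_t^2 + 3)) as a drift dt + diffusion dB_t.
d(8*log(B_t^2 + 3)) = (8*(3 - B_t^2)/(B_t^2 + 3)^2) dt + (16*B_t/(B_t^2 + 3)) dB_t

Itô's formula for f(B_t) gives d f(B_t) = f'(B_t) dB_t + (1/2) f''(B_t) dt. Compute derivatives of f(x) = 8*log(x^2 + 3):
  f'(x)  = 16*x/(x^2 + 3)
  f''(x) = 16*(3 - x^2)/(x^2 + 3)^2
Substitute x = B_t and multiply the f'' term by 1/2:
  drift     = (1/2) * (16*(3 - x^2)/(x^2 + 3)^2) evaluated at B_t = 8*(3 - B_t^2)/(B_t^2 + 3)^2
  diffusion = (16*x/(x^2 + 3)) evaluated at B_t = 16*B_t/(B_t^2 + 3)
Therefore d(8*log(B_t^2 + 3)) = (8*(3 - B_t^2)/(B_t^2 + 3)^2) dt + (16*B_t/(B_t^2 + 3)) dB_t.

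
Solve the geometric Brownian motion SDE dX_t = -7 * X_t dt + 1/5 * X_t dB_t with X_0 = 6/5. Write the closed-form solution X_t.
X_t = 6/5 * exp((-351/50) * t + (1/5) * B_t)

For GBM dX = mu X dt + sigma X dB with X_0 = x_0, apply Itô to Y = log X: dY = (mu - sigma^2/2) dt + sigma dB, so Y_t = log(x_0) + (mu - sigma^2/2) t + sigma B_t and hence X_t = x_0 * exp((mu - sigma^2/2) t + sigma B_t).
With mu = -7, sigma = 1/5, x_0 = 6/5, this gives:
  X_t = 6/5 * exp((-351/50) * t + (1/5) * B_t).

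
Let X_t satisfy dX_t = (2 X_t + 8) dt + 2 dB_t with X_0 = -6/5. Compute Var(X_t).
Var(X_t) = exp(4*t) - 1

The variance V(t) = Var(X_t) satisfies V'(t) = 2 a V(t) + c^2 with V(0) = 0 (drift coefficient is linear in X, diffusion is constant). With a = 2, c = 2, the solution is
  V(t) = (c^2 / (2 a)) * (exp(2 a t) - 1)
       = (2^2 / (2*2)) * (exp(4 t) - 1)
       = exp(4*t) - 1.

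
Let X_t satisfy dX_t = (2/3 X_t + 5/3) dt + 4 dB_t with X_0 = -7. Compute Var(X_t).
Var(X_t) = 12*exp(4*t/3) - 12

The variance V(t) = Var(X_t) satisfies V'(t) = 2 a V(t) + c^2 with V(0) = 0 (drift coefficient is linear in X, diffusion is constant). With a = 2/3, c = 4, the solution is
  V(t) = (c^2 / (2 a)) * (exp(2 a t) - 1)
       = (4^2 / (2*(2/3))) * (exp((4/3) t) - 1)
       = 12*exp(4*t/3) - 12.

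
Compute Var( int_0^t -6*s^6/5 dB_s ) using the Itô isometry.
Var = 36*t^13/325

The Itô integral of a deterministic integrand f(s) has mean 0 because each increment f(s) * (B_{s+ds} - B_s) has mean 0. By the Itô isometry:
  Var( int_0^t f(s) dB_s ) = E[ (int_0^t f(s) dB_s)^2 ] = int_0^t f(s)^2 ds.
Here f(s) = -6*s^6/5, so f(s)^2 = 36*s^12/25. Integrate:
  int_0^t (36*s^12/25) ds = 36*t^13/325.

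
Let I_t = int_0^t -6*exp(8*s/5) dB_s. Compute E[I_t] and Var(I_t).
E[I_t] = 0; Var(I_t) = 45*exp(16*t/5)/4 - 45/4

The Itô integral of a deterministic integrand f(s) has mean 0 because each increment f(s) * (B_{s+ds} - B_s) has mean 0. By the Itô isometry:
  Var( int_0^t f(s) dB_s ) = E[ (int_0^t f(s) dB_s)^2 ] = int_0^t f(s)^2 ds.
Here f(s) = -6*exp(8*s/5), so f(s)^2 = 36*exp(16*s/5). Integrate:
  int_0^t (36*exp(16*s/5)) ds = 45*exp(16*t/5)/4 - 45/4.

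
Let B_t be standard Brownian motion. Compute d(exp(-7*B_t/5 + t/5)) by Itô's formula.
d(exp(-7*B_t/5 + t/5)) = (59*exp(-7*B_t/5 + t/5)/50) dt + (-7*exp(-7*B_t/5 + t/5)/5) dB_t

Itô's formula for f(t, x): d f(t, B_t) = (f_t + (1/2) f_xx) dt + f_x dB_t. Compute partials of f(t, x) = exp(t/5 - 7*x/5):
  f_t(t,x)  = exp(t/5 - 7*x/5)/5
  f_x(t,x)  = -7*exp(t/5 - 7*x/5)/5
  f_xx(t,x) = 49*exp(t/5 - 7*x/5)/25
Assemble drift = f_t + (1/2) f_xx = 59*exp(t/5 - 7*x/5)/50 and diffusion = f_x = -7*exp(t/5 - 7*x/5)/5. Substituting x = B_t:
  d(exp(-7*B_t/5 + t/5)) = (59*exp(-7*B_t/5 + t/5)/50) dt + (-7*exp(-7*B_t/5 + t/5)/5) dB_t.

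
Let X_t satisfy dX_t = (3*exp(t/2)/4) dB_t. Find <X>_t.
<X>_t = 9*exp(t)/16 - 9/16

For an Itô process dX_t = a(t) dt + b(t) dB_t, the quadratic variation is <X>_t = int_0^t b(s)^2 ds (the drift term does not contribute). Here b(s) = 3*exp(s/2)/4, so
  b(s)^2 = 9*exp(s)/16.
Integrating from 0 to t:
  <X>_t = int_0^t (9*exp(s)/16) ds = 9*exp(t)/16 - 9/16.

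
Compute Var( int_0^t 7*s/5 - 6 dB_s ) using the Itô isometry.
Var = t*(49*t^2 - 630*t + 2700)/75

The Itô integral of a deterministic integrand f(s) has mean 0 because each increment f(s) * (B_{s+ds} - B_s) has mean 0. By the Itô isometry:
  Var( int_0^t f(s) dB_s ) = E[ (int_0^t f(s) dB_s)^2 ] = int_0^t f(s)^2 ds.
Here f(s) = 7*s/5 - 6, so f(s)^2 = (7*s - 30)^2/25. Integrate:
  int_0^t ((7*s - 30)^2/25) ds = t*(49*t^2 - 630*t + 2700)/75.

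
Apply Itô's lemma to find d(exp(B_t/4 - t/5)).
d(exp(B_t/4 - t/5)) = (-27*exp(B_t/4 - t/5)/160) dt + (exp(B_t/4 - t/5)/4) dB_t

Itô's formula for f(t, x): d f(t, B_t) = (f_t + (1/2) f_xx) dt + f_x dB_t. Compute partials of f(t, x) = exp(-t/5 + x/4):
  f_t(t,x)  = -exp(-t/5 + x/4)/5
  f_x(t,x)  = exp(-t/5 + x/4)/4
  f_xx(t,x) = exp(-t/5 + x/4)/16
Assemble drift = f_t + (1/2) f_xx = -27*exp(-t/5 + x/4)/160 and diffusion = f_x = exp(-t/5 + x/4)/4. Substituting x = B_t:
  d(exp(B_t/4 - t/5)) = (-27*exp(B_t/4 - t/5)/160) dt + (exp(B_t/4 - t/5)/4) dB_t.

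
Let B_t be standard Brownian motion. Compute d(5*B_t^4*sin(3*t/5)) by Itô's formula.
d(5*B_t^4*sin(3*t/5)) = (3*B_t^2*(B_t^2*cos(3*t/5) + 10*sin(3*t/5))) dt + (20*B_t^3*sin(3*t/5)) dB_t

Itô's formula for f(t, x): d f(t, B_t) = (f_t + (1/2) f_xx) dt + f_x dB_t. Compute partials of f(t, x) = 5*x^4*sin(3*t/5):
  f_t(t,x)  = 3*x^4*cos(3*t/5)
  f_x(t,x)  = 20*x^3*sin(3*t/5)
  f_xx(t,x) = 60*x^2*sin(3*t/5)
Assemble drift = f_t + (1/2) f_xx = 3*x^2*(x^2*cos(3*t/5) + 10*sin(3*t/5)) and diffusion = f_x = 20*x^3*sin(3*t/5). Substituting x = B_t:
  d(5*B_t^4*sin(3*t/5)) = (3*B_t^2*(B_t^2*cos(3*t/5) + 10*sin(3*t/5))) dt + (20*B_t^3*sin(3*t/5)) dB_t.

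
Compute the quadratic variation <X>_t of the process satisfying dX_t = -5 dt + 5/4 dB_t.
<X>_t = 25*t/16

For an Itô process dX_t = a(t) dt + b(t) dB_t, the quadratic variation is <X>_t = int_0^t b(s)^2 ds (the drift term does not contribute). Here b(s) = 5/4, so
  b(s)^2 = 25/16.
Integrating from 0 to t:
  <X>_t = int_0^t (25/16) ds = 25*t/16.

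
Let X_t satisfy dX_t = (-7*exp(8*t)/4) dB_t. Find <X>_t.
<X>_t = 49*exp(16*t)/256 - 49/256

For an Itô process dX_t = a(t) dt + b(t) dB_t, the quadratic variation is <X>_t = int_0^t b(s)^2 ds (the drift term does not contribute). Here b(s) = -7*exp(8*s)/4, so
  b(s)^2 = 49*exp(16*s)/16.
Integrating from 0 to t:
  <X>_t = int_0^t (49*exp(16*s)/16) ds = 49*exp(16*t)/256 - 49/256.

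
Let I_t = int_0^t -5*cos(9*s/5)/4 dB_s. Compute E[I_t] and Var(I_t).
E[I_t] = 0; Var(I_t) = 25*t/32 + 125*sin(18*t/5)/576

The Itô integral of a deterministic integrand f(s) has mean 0 because each increment f(s) * (B_{s+ds} - B_s) has mean 0. By the Itô isometry:
  Var( int_0^t f(s) dB_s ) = E[ (int_0^t f(s) dB_s)^2 ] = int_0^t f(s)^2 ds.
Here f(s) = -5*cos(9*s/5)/4, so f(s)^2 = 25*cos(9*s/5)^2/16. Integrate:
  int_0^t (25*cos(9*s/5)^2/16) ds = 25*t/32 + 125*sin(18*t/5)/576.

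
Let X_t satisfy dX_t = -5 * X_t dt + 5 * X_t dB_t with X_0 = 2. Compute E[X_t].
E[X_t] = 2*exp(-5*t)

For GBM dX = mu X dt + sigma X dB with X_0 = x_0, apply Itô to Y = log X: dY = (mu - sigma^2/2) dt + sigma dB, so Y_t = log(x_0) + (mu - sigma^2/2) t + sigma B_t and hence X_t = x_0 * exp((mu - sigma^2/2) t + sigma B_t).
With mu = -5, sigma = 5, x_0 = 2, this gives:
  X_t = 2 * exp((-35/2) * t + (5) * B_t).
Since sigma*B_t ~ Normal(0, sigma^2 t), E[exp(sigma*B_t)] = exp(sigma^2 t / 2); so E[X_t] = x_0 * exp((mu - sigma^2/2) t) * exp(sigma^2 t / 2) = x_0 * exp(mu t) = 2*exp(-5*t).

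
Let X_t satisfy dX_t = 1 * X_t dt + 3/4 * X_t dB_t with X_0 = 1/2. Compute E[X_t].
E[X_t] = exp(t)/2

For GBM dX = mu X dt + sigma X dB with X_0 = x_0, apply Itô to Y = log X: dY = (mu - sigma^2/2) dt + sigma dB, so Y_t = log(x_0) + (mu - sigma^2/2) t + sigma B_t and hence X_t = x_0 * exp((mu - sigma^2/2) t + sigma B_t).
With mu = 1, sigma = 3/4, x_0 = 1/2, this gives:
  X_t = 1/2 * exp((23/32) * t + (3/4) * B_t).
Since sigma*B_t ~ Normal(0, sigma^2 t), E[exp(sigma*B_t)] = exp(sigma^2 t / 2); so E[X_t] = x_0 * exp((mu - sigma^2/2) t) * exp(sigma^2 t / 2) = x_0 * exp(mu t) = exp(t)/2.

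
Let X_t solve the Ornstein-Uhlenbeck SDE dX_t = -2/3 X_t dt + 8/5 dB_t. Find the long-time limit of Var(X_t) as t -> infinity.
lim Var(X_t) = 48/25

The OU SDE dX = -theta X dt + sigma dB admits the integrating factor exp(theta t): d(exp(theta t) X_t) = sigma exp(theta t) dB_t. Integrating from 0 to t gives X_t = x_0 * exp(-theta t) + sigma * int_0^t exp(-theta (t-s)) dB_s for any initial x_0. The Itô integral has variance (by the Itô isometry) sigma^2 * int_0^t exp(-2 theta (t - s)) ds = sigma^2 * (1 - exp(-2 theta t)) / (2 theta), independent of x_0.
With theta = 2/3, sigma = 8/5:
  Var(X_t) = (8/5)^2 * (1 - exp(-2*2/3 t)) / (2 * 2/3) = 48/25 - 48*exp(-4*t/3)/25.
As t -> infinity, exp(-2*2/3 t) -> 0, so the stationary variance is sigma^2 / (2 theta) = 48/25.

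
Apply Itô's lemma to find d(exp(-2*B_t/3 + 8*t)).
d(exp(-2*B_t/3 + 8*t)) = (74*exp(-2*B_t/3 + 8*t)/9) dt + (-2*exp(-2*B_t/3 + 8*t)/3) dB_t

Itô's formula for f(t, x): d f(t, B_t) = (f_t + (1/2) f_xx) dt + f_x dB_t. Compute partials of f(t, x) = exp(8*t - 2*x/3):
  f_t(t,x)  = 8*exp(8*t - 2*x/3)
  f_x(t,x)  = -2*exp(8*t - 2*x/3)/3
  f_xx(t,x) = 4*exp(8*t - 2*x/3)/9
Assemble drift = f_t + (1/2) f_xx = 74*exp(8*t - 2*x/3)/9 and diffusion = f_x = -2*exp(8*t - 2*x/3)/3. Substituting x = B_t:
  d(exp(-2*B_t/3 + 8*t)) = (74*exp(-2*B_t/3 + 8*t)/9) dt + (-2*exp(-2*B_t/3 + 8*t)/3) dB_t.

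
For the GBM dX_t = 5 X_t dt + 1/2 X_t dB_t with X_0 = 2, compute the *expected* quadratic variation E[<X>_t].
E[<X>_t] = 4*exp(41*t/4)/41 - 4/41

<X>_t = int_0^t ((1/2) * X_s)^2 ds. Taking expectation inside the integral: E[<X>_t] = (1/2)^2 * int_0^t E[X_s^2] ds. For GBM, E[X_s^2] = x_0^2 * exp((2 mu + sigma^2) s). Integrating:
  E[<X>_t] = (1/2)^2 * 2^2 * (exp((2*5 + (1/2)^2) t) - 1) / (2*5 + (1/2)^2)
           = (1/2)^2 * 2^2 * (exp((41/4) t) - 1) / (41/4) = 4*exp(41*t/4)/41 - 4/41.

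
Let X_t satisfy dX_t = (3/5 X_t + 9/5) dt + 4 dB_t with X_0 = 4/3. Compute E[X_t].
E[X_t] = 13*exp(3*t/5)/3 - 3

Taking expectations and using E[dB_t] = 0, the mean m(t) = E[X_t] satisfies the ODE m'(t) = a m(t) + b with m(0) = x_0. With a = 3/5, b = 9/5, x_0 = 4/3, the solution is
  m(t) = x_0 * exp(a t) + (b/a) * (exp(a t) - 1)
       = (4/3) * exp((3/5) t) + ((9/5)/(3/5)) * (exp((3/5) t) - 1)
       = 13*exp(3*t/5)/3 - 3.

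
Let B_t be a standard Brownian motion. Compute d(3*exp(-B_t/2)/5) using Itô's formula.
d(3*exp(-B_t/2)/5) = (3*exp(-B_t/2)/40) dt + (-3*exp(-B_t/2)/10) dB_t

Itô's formula for f(B_t) gives d f(B_t) = f'(B_t) dB_t + (1/2) f''(B_t) dt. Compute derivatives of f(x) = 3*exp(-x/2)/5:
  f'(x)  = -3*exp(-x/2)/10
  f''(x) = 3*exp(-x/2)/20
Substitute x = B_t and multiply the f'' term by 1/2:
  drift     = (1/2) * (3*exp(-x/2)/20) evaluated at B_t = 3*exp(-B_t/2)/40
  diffusion = (-3*exp(-x/2)/10) evaluated at B_t = -3*exp(-B_t/2)/10
Therefore d(3*exp(-B_t/2)/5) = (3*exp(-B_t/2)/40) dt + (-3*exp(-B_t/2)/10) dB_t.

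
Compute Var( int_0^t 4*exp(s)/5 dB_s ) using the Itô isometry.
Var = 8*exp(2*t)/25 - 8/25

The Itô integral of a deterministic integrand f(s) has mean 0 because each increment f(s) * (B_{s+ds} - B_s) has mean 0. By the Itô isometry:
  Var( int_0^t f(s) dB_s ) = E[ (int_0^t f(s) dB_s)^2 ] = int_0^t f(s)^2 ds.
Here f(s) = 4*exp(s)/5, so f(s)^2 = 16*exp(2*s)/25. Integrate:
  int_0^t (16*exp(2*s)/25) ds = 8*exp(2*t)/25 - 8/25.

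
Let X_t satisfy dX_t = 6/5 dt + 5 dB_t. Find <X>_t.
<X>_t = 25*t

For an Itô process dX_t = a(t) dt + b(t) dB_t, the quadratic variation is <X>_t = int_0^t b(s)^2 ds (the drift term does not contribute). Here b(s) = 5, so
  b(s)^2 = 25.
Integrating from 0 to t:
  <X>_t = int_0^t (25) ds = 25*t.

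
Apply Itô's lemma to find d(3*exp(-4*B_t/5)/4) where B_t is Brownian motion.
d(3*exp(-4*B_t/5)/4) = (6*exp(-4*B_t/5)/25) dt + (-3*exp(-4*B_t/5)/5) dB_t

Itô's formula for f(B_t) gives d f(B_t) = f'(B_t) dB_t + (1/2) f''(B_t) dt. Compute derivatives of f(x) = 3*exp(-4*x/5)/4:
  f'(x)  = -3*exp(-4*x/5)/5
  f''(x) = 12*exp(-4*x/5)/25
Substitute x = B_t and multiply the f'' term by 1/2:
  drift     = (1/2) * (12*exp(-4*x/5)/25) evaluated at B_t = 6*exp(-4*B_t/5)/25
  diffusion = (-3*exp(-4*x/5)/5) evaluated at B_t = -3*exp(-4*B_t/5)/5
Therefore d(3*exp(-4*B_t/5)/4) = (6*exp(-4*B_t/5)/25) dt + (-3*exp(-4*B_t/5)/5) dB_t.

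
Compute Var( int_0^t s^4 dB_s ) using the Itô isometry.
Var = t^9/9

The Itô integral of a deterministic integrand f(s) has mean 0 because each increment f(s) * (B_{s+ds} - B_s) has mean 0. By the Itô isometry:
  Var( int_0^t f(s) dB_s ) = E[ (int_0^t f(s) dB_s)^2 ] = int_0^t f(s)^2 ds.
Here f(s) = s^4, so f(s)^2 = s^8. Integrate:
  int_0^t (s^8) ds = t^9/9.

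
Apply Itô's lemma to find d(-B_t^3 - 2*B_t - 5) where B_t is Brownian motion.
d(-B_t^3 - 2*B_t - 5) = (-3*B_t) dt + (-3*B_t^2 - 2) dB_t

Itô's formula for f(B_t) gives d f(B_t) = f'(B_t) dB_t + (1/2) f''(B_t) dt. Compute derivatives of f(x) = -x^3 - 2*x - 5:
  f'(x)  = -3*x^2 - 2
  f''(x) = -6*x
Substitute x = B_t and multiply the f'' term by 1/2:
  drift     = (1/2) * (-6*x) evaluated at B_t = -3*B_t
  diffusion = (-3*x^2 - 2) evaluated at B_t = -3*B_t^2 - 2
Therefore d(-B_t^3 - 2*B_t - 5) = (-3*B_t) dt + (-3*B_t^2 - 2) dB_t.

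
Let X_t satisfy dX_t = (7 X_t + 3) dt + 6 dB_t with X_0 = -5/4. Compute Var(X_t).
Var(X_t) = 18*exp(14*t)/7 - 18/7

The variance V(t) = Var(X_t) satisfies V'(t) = 2 a V(t) + c^2 with V(0) = 0 (drift coefficient is linear in X, diffusion is constant). With a = 7, c = 6, the solution is
  V(t) = (c^2 / (2 a)) * (exp(2 a t) - 1)
       = (6^2 / (2*7)) * (exp(14 t) - 1)
       = 18*exp(14*t)/7 - 18/7.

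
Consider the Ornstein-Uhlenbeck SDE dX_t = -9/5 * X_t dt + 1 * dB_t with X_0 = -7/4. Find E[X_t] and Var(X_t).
E[X_t] = -7*exp(-9*t/5)/4; Var(X_t) = 5/18 - 5*exp(-18*t/5)/18

The OU SDE dX = -theta X dt + sigma dB admits the integrating factor exp(theta t): d(exp(theta t) X_t) = sigma exp(theta t) dB_t. Integrating from 0 to t:
  X_t = x_0 * exp(-theta t) + sigma * int_0^t exp(-theta (t-s)) dB_s.
The Itô integral has mean 0 and (by the Itô isometry) variance sigma^2 * int_0^t exp(-2 theta (t - s)) ds = sigma^2 * (1 - exp(-2 theta t)) / (2 theta).
With theta = 9/5, sigma = 1, x_0 = -7/4:
  E[X_t] = -7/4 * exp(-9/5 t) = -7*exp(-9*t/5)/4
  Var(X_t) = (1)^2 * (1 - exp(-2*9/5 t)) / (2 * 9/5) = 5/18 - 5*exp(-18*t/5)/18.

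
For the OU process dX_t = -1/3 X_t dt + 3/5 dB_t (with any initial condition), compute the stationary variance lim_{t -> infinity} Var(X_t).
lim Var(X_t) = 27/50

The OU SDE dX = -theta X dt + sigma dB admits the integrating factor exp(theta t): d(exp(theta t) X_t) = sigma exp(theta t) dB_t. Integrating from 0 to t gives X_t = x_0 * exp(-theta t) + sigma * int_0^t exp(-theta (t-s)) dB_s for any initial x_0. The Itô integral has variance (by the Itô isometry) sigma^2 * int_0^t exp(-2 theta (t - s)) ds = sigma^2 * (1 - exp(-2 theta t)) / (2 theta), independent of x_0.
With theta = 1/3, sigma = 3/5:
  Var(X_t) = (3/5)^2 * (1 - exp(-2*1/3 t)) / (2 * 1/3) = 27/50 - 27*exp(-2*t/3)/50.
As t -> infinity, exp(-2*1/3 t) -> 0, so the stationary variance is sigma^2 / (2 theta) = 27/50.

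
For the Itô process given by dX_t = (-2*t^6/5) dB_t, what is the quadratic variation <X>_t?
<X>_t = 4*t^13/325

For an Itô process dX_t = a(t) dt + b(t) dB_t, the quadratic variation is <X>_t = int_0^t b(s)^2 ds (the drift term does not contribute). Here b(s) = -2*s^6/5, so
  b(s)^2 = 4*s^12/25.
Integrating from 0 to t:
  <X>_t = int_0^t (4*s^12/25) ds = 4*t^13/325.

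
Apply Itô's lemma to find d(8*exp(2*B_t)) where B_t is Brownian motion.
d(8*exp(2*B_t)) = (16*exp(2*B_t)) dt + (16*exp(2*B_t)) dB_t

Itô's formula for f(B_t) gives d f(B_t) = f'(B_t) dB_t + (1/2) f''(B_t) dt. Compute derivatives of f(x) = 8*exp(2*x):
  f'(x)  = 16*exp(2*x)
  f''(x) = 32*exp(2*x)
Substitute x = B_t and multiply the f'' term by 1/2:
  drift     = (1/2) * (32*exp(2*x)) evaluated at B_t = 16*exp(2*B_t)
  diffusion = (16*exp(2*x)) evaluated at B_t = 16*exp(2*B_t)
Therefore d(8*exp(2*B_t)) = (16*exp(2*B_t)) dt + (16*exp(2*B_t)) dB_t.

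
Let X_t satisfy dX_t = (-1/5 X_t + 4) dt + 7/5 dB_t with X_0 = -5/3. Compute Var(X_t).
Var(X_t) = 49/10 - 49*exp(-2*t/5)/10

The variance V(t) = Var(X_t) satisfies V'(t) = 2 a V(t) + c^2 with V(0) = 0 (drift coefficient is linear in X, diffusion is constant). With a = -1/5, c = 7/5, the solution is
  V(t) = (c^2 / (2 a)) * (exp(2 a t) - 1)
       = ((7/5)^2 / (2*(-1/5))) * (exp((-2/5) t) - 1)
       = 49/10 - 49*exp(-2*t/5)/10.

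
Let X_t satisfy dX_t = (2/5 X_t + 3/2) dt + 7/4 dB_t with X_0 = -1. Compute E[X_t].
E[X_t] = 11*exp(2*t/5)/4 - 15/4

Taking expectations and using E[dB_t] = 0, the mean m(t) = E[X_t] satisfies the ODE m'(t) = a m(t) + b with m(0) = x_0. With a = 2/5, b = 3/2, x_0 = -1, the solution is
  m(t) = x_0 * exp(a t) + (b/a) * (exp(a t) - 1)
       = (-1) * exp((2/5) t) + ((3/2)/(2/5)) * (exp((2/5) t) - 1)
       = 11*exp(2*t/5)/4 - 15/4.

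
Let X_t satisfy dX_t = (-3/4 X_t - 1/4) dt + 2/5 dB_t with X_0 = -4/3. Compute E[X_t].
E[X_t] = -1/3 - exp(-3*t/4)

Taking expectations and using E[dB_t] = 0, the mean m(t) = E[X_t] satisfies the ODE m'(t) = a m(t) + b with m(0) = x_0. With a = -3/4, b = -1/4, x_0 = -4/3, the solution is
  m(t) = x_0 * exp(a t) + (b/a) * (exp(a t) - 1)
       = (-4/3) * exp((-3/4) t) + ((-1/4)/(-3/4)) * (exp((-3/4) t) - 1)
       = -1/3 - exp(-3*t/4).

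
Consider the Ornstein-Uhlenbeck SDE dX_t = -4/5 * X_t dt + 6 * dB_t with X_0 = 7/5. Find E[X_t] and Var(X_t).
E[X_t] = 7*exp(-4*t/5)/5; Var(X_t) = 45/2 - 45*exp(-8*t/5)/2

The OU SDE dX = -theta X dt + sigma dB admits the integrating factor exp(theta t): d(exp(theta t) X_t) = sigma exp(theta t) dB_t. Integrating from 0 to t:
  X_t = x_0 * exp(-theta t) + sigma * int_0^t exp(-theta (t-s)) dB_s.
The Itô integral has mean 0 and (by the Itô isometry) variance sigma^2 * int_0^t exp(-2 theta (t - s)) ds = sigma^2 * (1 - exp(-2 theta t)) / (2 theta).
With theta = 4/5, sigma = 6, x_0 = 7/5:
  E[X_t] = 7/5 * exp(-4/5 t) = 7*exp(-4*t/5)/5
  Var(X_t) = (6)^2 * (1 - exp(-2*4/5 t)) / (2 * 4/5) = 45/2 - 45*exp(-8*t/5)/2.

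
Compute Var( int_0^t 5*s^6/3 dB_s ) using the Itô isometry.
Var = 25*t^13/117

The Itô integral of a deterministic integrand f(s) has mean 0 because each increment f(s) * (B_{s+ds} - B_s) has mean 0. By the Itô isometry:
  Var( int_0^t f(s) dB_s ) = E[ (int_0^t f(s) dB_s)^2 ] = int_0^t f(s)^2 ds.
Here f(s) = 5*s^6/3, so f(s)^2 = 25*s^12/9. Integrate:
  int_0^t (25*s^12/9) ds = 25*t^13/117.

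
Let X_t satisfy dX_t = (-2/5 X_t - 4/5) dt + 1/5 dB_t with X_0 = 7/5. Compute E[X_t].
E[X_t] = -2 + 17*exp(-2*t/5)/5

Taking expectations and using E[dB_t] = 0, the mean m(t) = E[X_t] satisfies the ODE m'(t) = a m(t) + b with m(0) = x_0. With a = -2/5, b = -4/5, x_0 = 7/5, the solution is
  m(t) = x_0 * exp(a t) + (b/a) * (exp(a t) - 1)
       = (7/5) * exp((-2/5) t) + ((-4/5)/(-2/5)) * (exp((-2/5) t) - 1)
       = -2 + 17*exp(-2*t/5)/5.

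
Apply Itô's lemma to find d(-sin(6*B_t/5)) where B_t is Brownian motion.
d(-sin(6*B_t/5)) = (18*sin(6*B_t/5)/25) dt + (-6*cos(6*B_t/5)/5) dB_t

Itô's formula for f(B_t) gives d f(B_t) = f'(B_t) dB_t + (1/2) f''(B_t) dt. Compute derivatives of f(x) = -sin(6*x/5):
  f'(x)  = -6*cos(6*x/5)/5
  f''(x) = 36*sin(6*x/5)/25
Substitute x = B_t and multiply the f'' term by 1/2:
  drift     = (1/2) * (36*sin(6*x/5)/25) evaluated at B_t = 18*sin(6*B_t/5)/25
  diffusion = (-6*cos(6*x/5)/5) evaluated at B_t = -6*cos(6*B_t/5)/5
Therefore d(-sin(6*B_t/5)) = (18*sin(6*B_t/5)/25) dt + (-6*cos(6*B_t/5)/5) dB_t.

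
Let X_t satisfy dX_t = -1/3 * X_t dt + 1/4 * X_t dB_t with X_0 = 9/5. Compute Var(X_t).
Var(X_t) = (81*exp(t/16) - 81)*exp(-2*t/3)/25

For GBM dX = mu X dt + sigma X dB with X_0 = x_0, apply Itô to Y = log X: dY = (mu - sigma^2/2) dt + sigma dB, so Y_t = log(x_0) + (mu - sigma^2/2) t + sigma B_t and hence X_t = x_0 * exp((mu - sigma^2/2) t + sigma B_t).
With mu = -1/3, sigma = 1/4, x_0 = 9/5, this gives:
  X_t = 9/5 * exp((-35/96) * t + (1/4) * B_t).
Since sigma*B_t ~ Normal(0, sigma^2 t), E[exp(sigma*B_t)] = exp(sigma^2 t / 2); so E[X_t] = x_0 * exp((mu - sigma^2/2) t) * exp(sigma^2 t / 2) = x_0 * exp(mu t) = 9*exp(-t/3)/5.
Var(X_t) = E[X_t^2] - (E[X_t])^2 = x_0^2 * exp(2 mu t) * (exp(sigma^2 t) - 1) = (81*exp(t/16) - 81)*exp(-2*t/3)/25.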